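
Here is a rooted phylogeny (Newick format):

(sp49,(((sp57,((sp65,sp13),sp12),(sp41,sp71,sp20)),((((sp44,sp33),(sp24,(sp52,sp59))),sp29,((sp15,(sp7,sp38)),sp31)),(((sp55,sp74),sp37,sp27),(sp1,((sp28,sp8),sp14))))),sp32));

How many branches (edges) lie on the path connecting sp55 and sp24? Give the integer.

8

The MRCA of sp55 and sp24 is the node subtending ((((sp44,sp33),(sp24,(sp52,sp59))),sp29,((sp15,(sp7,sp38)),sp31)),(((sp55,sp74),sp37,sp27),(sp1,((sp28,sp8),sp14)))).
From sp55 up to that node: 4 branches. From sp24 up to the same node: 4 branches. Total: 4 + 4 = 8.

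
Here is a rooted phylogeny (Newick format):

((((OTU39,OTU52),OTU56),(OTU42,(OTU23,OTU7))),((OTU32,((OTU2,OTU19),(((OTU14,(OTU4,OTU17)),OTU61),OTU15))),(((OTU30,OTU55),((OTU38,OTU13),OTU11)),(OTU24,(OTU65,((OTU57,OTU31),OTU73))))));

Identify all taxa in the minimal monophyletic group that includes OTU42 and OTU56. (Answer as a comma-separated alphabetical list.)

Tracing OTU42: it sits inside (OTU42,(OTU23,OTU7)).
Tracing OTU56: it sits inside ((OTU39,OTU52),OTU56).
The smallest clade enclosing both is (((OTU39,OTU52),OTU56),(OTU42,(OTU23,OTU7))); the answer is its 6 terminal taxa in alphabetical order.

OTU23, OTU39, OTU42, OTU52, OTU56, OTU7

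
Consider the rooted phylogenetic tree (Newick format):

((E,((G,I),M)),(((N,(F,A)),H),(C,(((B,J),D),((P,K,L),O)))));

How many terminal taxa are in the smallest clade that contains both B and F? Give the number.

12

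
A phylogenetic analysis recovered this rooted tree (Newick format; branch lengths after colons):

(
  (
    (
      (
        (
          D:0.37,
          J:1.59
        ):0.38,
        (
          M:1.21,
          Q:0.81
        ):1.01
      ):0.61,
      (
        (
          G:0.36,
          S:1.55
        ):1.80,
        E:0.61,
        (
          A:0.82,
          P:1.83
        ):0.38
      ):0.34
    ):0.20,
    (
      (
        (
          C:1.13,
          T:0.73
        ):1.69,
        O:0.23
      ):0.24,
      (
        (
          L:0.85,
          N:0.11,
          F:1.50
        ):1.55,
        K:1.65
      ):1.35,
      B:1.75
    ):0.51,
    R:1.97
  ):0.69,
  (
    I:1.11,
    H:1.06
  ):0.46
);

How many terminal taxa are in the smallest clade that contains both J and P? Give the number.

The MRCA of J and P is the node subtending (((D,J),(M,Q)),((G,S),E,(A,P))).
That clade contains 9 terminal taxa: A, D, E, G, J, M, P, Q, S.

9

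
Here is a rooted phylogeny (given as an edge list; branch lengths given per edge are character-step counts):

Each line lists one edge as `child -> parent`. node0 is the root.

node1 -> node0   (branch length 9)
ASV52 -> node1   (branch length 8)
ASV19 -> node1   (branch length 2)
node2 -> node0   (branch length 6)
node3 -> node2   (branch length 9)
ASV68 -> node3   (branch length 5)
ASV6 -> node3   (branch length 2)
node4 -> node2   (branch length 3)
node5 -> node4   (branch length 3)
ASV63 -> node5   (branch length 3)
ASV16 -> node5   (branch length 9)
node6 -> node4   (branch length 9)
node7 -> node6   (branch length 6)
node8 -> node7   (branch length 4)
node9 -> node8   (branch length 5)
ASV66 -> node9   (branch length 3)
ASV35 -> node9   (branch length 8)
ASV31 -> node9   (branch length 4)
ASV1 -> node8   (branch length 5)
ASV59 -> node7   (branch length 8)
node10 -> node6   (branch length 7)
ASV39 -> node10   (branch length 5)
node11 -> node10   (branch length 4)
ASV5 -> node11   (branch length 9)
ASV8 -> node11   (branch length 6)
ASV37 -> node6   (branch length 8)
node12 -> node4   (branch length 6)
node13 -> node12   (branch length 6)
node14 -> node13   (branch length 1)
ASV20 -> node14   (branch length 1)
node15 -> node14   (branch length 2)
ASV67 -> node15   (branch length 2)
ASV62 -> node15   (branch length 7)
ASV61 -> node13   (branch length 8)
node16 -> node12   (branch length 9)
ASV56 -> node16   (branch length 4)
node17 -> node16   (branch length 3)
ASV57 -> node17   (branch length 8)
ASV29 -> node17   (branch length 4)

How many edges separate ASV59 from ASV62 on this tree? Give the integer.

8

The MRCA of ASV59 and ASV62 is the node subtending ((ASV63,ASV16),((((ASV66,ASV35,ASV31),ASV1),ASV59),(ASV39,(ASV5,ASV8)),ASV37),(((ASV20,(ASV67,ASV62)),ASV61),(ASV56,(ASV57,ASV29)))).
From ASV59 up to that node: 3 branches. From ASV62 up to the same node: 5 branches. Total: 3 + 5 = 8.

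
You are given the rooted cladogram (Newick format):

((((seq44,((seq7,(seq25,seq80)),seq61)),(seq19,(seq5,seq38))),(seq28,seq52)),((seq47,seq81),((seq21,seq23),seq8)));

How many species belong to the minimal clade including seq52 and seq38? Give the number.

10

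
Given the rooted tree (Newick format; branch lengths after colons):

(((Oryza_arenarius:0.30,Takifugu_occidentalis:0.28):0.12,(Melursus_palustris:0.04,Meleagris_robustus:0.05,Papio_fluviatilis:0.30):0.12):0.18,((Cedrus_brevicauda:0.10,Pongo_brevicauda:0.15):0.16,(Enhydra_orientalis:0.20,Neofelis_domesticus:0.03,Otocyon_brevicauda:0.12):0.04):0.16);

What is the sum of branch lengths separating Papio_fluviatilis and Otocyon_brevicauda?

0.92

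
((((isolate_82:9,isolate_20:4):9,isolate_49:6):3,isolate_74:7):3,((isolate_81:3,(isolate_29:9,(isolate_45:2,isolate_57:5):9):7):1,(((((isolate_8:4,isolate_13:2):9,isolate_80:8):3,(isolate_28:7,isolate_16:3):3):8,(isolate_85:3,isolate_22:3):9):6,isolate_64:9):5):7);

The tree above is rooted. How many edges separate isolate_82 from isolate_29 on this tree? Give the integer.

8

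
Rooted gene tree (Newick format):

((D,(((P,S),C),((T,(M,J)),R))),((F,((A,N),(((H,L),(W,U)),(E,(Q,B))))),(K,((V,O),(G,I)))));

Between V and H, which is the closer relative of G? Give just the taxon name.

V

The MRCA of G and V subtends ((V,O),(G,I)) (4 taxa).
The MRCA of G and H subtends ((F,((A,N),(((H,L),(W,U)),(E,(Q,B))))),(K,((V,O),(G,I)))) (15 taxa).
The first is nested inside the second, so G shares a more recent common ancestor with V.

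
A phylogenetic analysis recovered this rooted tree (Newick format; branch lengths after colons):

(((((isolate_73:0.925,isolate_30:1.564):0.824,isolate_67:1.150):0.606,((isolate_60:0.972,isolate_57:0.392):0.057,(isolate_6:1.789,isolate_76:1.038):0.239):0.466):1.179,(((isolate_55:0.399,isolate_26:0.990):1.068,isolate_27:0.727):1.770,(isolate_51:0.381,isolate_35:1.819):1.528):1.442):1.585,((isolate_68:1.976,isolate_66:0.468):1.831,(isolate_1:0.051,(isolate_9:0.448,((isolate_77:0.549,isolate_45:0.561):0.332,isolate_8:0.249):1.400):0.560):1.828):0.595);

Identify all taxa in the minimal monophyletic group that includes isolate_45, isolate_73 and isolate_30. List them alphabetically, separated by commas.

isolate_1, isolate_26, isolate_27, isolate_30, isolate_35, isolate_45, isolate_51, isolate_55, isolate_57, isolate_6, isolate_60, isolate_66, isolate_67, isolate_68, isolate_73, isolate_76, isolate_77, isolate_8, isolate_9

Tracing isolate_45: it sits inside (isolate_77,isolate_45).
Tracing isolate_73: it sits inside (isolate_73,isolate_30).
Tracing isolate_30: it sits inside (isolate_73,isolate_30).
The smallest clade enclosing all 3 is the whole tree (their MRCA is the root), so the answer is all 19 tips in alphabetical order.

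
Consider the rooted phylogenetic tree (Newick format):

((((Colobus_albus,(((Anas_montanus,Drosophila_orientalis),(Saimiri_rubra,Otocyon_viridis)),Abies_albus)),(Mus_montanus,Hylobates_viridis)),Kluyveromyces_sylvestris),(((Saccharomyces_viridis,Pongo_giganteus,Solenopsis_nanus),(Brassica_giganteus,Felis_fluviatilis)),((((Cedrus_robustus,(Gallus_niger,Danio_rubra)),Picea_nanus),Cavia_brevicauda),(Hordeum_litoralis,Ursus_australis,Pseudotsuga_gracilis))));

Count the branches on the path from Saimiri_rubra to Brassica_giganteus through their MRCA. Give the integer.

11

The MRCA of Saimiri_rubra and Brassica_giganteus is the root of the tree.
From Saimiri_rubra up to that node: 7 branches. From Brassica_giganteus up to the same node: 4 branches. Total: 7 + 4 = 11.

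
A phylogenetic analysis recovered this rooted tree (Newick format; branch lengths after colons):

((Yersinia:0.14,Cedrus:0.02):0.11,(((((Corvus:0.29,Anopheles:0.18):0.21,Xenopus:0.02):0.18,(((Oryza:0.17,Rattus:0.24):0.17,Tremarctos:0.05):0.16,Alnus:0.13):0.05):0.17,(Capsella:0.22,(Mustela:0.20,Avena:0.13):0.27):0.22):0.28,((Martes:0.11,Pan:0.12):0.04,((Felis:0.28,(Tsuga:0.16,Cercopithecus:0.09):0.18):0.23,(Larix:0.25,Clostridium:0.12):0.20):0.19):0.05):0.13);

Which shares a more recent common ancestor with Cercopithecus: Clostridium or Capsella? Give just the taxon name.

Clostridium

The MRCA of Cercopithecus and Clostridium subtends ((Felis,(Tsuga,Cercopithecus)),(Larix,Clostridium)) (5 taxa).
The MRCA of Cercopithecus and Capsella subtends (((((Corvus,Anopheles),Xenopus),(((Oryza,Rattus),Tremarctos),Alnus)),(Capsella,(Mustela,Avena))),((Martes,Pan),((Felis,(Tsuga,Cercopithecus)),(Larix,Clostridium)))) (17 taxa).
The first is nested inside the second, so Cercopithecus shares a more recent common ancestor with Clostridium.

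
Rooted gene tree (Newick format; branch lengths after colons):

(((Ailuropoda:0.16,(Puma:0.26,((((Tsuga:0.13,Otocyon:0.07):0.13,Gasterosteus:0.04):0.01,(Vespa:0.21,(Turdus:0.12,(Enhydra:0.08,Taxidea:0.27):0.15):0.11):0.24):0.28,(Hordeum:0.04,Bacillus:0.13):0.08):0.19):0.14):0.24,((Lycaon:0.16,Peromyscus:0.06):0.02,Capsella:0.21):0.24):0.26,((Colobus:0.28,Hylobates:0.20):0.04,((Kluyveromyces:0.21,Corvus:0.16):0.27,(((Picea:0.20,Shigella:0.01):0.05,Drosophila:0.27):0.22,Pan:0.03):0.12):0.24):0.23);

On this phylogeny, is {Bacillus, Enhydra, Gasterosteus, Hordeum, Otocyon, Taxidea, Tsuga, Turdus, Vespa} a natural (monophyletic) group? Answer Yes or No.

Yes

The most recent common ancestor of these taxa subtends ((((Tsuga,Otocyon),Gasterosteus),(Vespa,(Turdus,(Enhydra,Taxidea)))),(Hordeum,Bacillus)).
That clade has exactly 9 tips — every listed taxon and nothing else — so the group is monophyletic.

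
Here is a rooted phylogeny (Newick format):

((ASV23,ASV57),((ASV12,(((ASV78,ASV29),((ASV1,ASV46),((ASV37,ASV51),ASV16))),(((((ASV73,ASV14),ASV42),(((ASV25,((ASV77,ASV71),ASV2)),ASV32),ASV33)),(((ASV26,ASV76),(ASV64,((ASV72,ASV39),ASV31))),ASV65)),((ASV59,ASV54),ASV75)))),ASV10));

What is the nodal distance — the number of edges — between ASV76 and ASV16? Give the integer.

10

The MRCA of ASV76 and ASV16 is the node subtending (((ASV78,ASV29),((ASV1,ASV46),((ASV37,ASV51),ASV16))),(((((ASV73,ASV14),ASV42),(((ASV25,((ASV77,ASV71),ASV2)),ASV32),ASV33)),(((ASV26,ASV76),(ASV64,((ASV72,ASV39),ASV31))),ASV65)),((ASV59,ASV54),ASV75))).
From ASV76 up to that node: 6 branches. From ASV16 up to the same node: 4 branches. Total: 6 + 4 = 10.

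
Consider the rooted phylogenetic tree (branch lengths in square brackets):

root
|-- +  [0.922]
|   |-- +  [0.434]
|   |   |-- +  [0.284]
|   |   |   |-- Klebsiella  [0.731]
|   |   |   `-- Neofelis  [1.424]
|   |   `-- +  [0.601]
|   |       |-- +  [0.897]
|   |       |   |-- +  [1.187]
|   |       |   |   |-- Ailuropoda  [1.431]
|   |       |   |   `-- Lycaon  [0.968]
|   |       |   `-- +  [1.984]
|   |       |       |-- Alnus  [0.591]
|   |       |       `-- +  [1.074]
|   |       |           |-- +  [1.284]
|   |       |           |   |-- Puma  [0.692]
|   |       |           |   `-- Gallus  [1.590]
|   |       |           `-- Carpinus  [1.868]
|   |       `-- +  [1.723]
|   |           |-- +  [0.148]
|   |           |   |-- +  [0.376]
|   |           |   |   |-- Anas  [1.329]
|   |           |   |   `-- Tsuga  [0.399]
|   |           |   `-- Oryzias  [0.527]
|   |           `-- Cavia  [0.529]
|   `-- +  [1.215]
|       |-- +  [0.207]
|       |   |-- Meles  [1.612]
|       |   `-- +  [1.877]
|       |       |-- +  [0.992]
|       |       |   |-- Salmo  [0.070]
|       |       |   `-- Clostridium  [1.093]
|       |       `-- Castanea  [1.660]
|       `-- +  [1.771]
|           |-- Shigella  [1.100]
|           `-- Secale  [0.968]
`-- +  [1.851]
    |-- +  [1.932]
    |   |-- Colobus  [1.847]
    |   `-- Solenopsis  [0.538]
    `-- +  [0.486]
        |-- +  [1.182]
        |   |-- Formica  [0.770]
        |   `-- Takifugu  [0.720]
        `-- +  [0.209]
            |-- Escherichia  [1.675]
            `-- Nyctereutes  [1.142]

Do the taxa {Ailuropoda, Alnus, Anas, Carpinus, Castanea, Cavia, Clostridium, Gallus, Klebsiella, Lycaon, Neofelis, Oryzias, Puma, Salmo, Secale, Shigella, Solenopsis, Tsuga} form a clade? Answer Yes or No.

The MRCA of the listed taxa is the root, so the smallest clade containing them is the whole tree.
That clade also contains Colobus, Escherichia, Formica, Meles, Nyctereutes, Takifugu, which are not in the proposed group, so the group is not monophyletic.

No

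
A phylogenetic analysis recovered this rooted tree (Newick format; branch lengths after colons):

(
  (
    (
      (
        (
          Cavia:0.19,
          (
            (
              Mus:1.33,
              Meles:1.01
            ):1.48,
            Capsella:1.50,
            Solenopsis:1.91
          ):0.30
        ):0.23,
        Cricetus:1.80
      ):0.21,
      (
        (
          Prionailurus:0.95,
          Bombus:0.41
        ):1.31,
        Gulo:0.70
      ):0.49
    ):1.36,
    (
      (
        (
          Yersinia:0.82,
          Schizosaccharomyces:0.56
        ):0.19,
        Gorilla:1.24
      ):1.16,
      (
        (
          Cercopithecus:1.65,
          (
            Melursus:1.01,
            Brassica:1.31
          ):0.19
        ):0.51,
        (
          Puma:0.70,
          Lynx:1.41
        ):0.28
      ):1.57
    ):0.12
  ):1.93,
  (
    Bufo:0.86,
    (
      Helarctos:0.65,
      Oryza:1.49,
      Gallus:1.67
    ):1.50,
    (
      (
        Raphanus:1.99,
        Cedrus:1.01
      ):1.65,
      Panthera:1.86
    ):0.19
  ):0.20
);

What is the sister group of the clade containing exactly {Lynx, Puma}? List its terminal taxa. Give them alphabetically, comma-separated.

The clade containing exactly {Lynx, Puma} attaches to the tree at the node subtending ((Cercopithecus,(Melursus,Brassica)),(Puma,Lynx)).
The other lineage descending from that same node — the sister group — is (Cercopithecus,(Melursus,Brassica)); its 3 tips in alphabetical order are the answer.

Brassica, Cercopithecus, Melursus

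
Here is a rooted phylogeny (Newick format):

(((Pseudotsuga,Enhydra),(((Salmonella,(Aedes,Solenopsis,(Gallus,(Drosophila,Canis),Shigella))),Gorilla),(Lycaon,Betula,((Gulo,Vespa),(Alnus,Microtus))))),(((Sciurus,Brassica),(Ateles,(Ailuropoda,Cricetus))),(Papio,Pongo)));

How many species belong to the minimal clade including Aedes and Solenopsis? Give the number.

The MRCA of Aedes and Solenopsis is the node subtending (Aedes,Solenopsis,(Gallus,(Drosophila,Canis),Shigella)).
That clade contains 6 terminal taxa: Aedes, Canis, Drosophila, Gallus, Shigella, Solenopsis.

6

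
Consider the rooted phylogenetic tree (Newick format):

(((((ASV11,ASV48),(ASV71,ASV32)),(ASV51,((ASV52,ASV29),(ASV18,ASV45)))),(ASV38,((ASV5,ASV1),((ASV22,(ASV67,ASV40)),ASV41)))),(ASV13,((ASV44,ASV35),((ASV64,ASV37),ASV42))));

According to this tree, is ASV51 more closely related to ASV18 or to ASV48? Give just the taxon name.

ASV18

The MRCA of ASV51 and ASV18 subtends (ASV51,((ASV52,ASV29),(ASV18,ASV45))) (5 taxa).
The MRCA of ASV51 and ASV48 subtends (((ASV11,ASV48),(ASV71,ASV32)),(ASV51,((ASV52,ASV29),(ASV18,ASV45)))) (9 taxa).
The first is nested inside the second, so ASV51 shares a more recent common ancestor with ASV18.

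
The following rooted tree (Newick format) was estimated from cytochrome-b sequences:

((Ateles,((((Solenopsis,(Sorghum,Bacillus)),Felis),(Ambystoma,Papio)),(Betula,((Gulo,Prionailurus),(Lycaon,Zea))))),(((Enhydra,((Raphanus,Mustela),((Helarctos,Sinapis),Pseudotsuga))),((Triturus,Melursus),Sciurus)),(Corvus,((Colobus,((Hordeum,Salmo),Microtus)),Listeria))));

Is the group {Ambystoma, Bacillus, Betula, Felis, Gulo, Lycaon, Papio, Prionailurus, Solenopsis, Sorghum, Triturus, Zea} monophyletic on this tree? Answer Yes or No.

No

The MRCA of the listed taxa is the root, so the smallest clade containing them is the whole tree.
That clade also contains Ateles, Colobus, Corvus, Enhydra, Helarctos, Hordeum, Listeria, Melursus, Microtus, Mustela, Pseudotsuga, Raphanus, Salmo, Sciurus, Sinapis, which are not in the proposed group, so the group is not monophyletic.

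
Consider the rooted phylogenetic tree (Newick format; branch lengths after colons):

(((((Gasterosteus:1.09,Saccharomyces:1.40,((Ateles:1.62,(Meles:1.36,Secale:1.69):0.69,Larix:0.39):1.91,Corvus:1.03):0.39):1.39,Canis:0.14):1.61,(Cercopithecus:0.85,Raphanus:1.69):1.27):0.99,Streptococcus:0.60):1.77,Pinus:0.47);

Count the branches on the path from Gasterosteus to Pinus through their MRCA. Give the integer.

6

The MRCA of Gasterosteus and Pinus is the root of the tree.
From Gasterosteus up to that node: 5 branches. From Pinus up to the same node: 1 branch. Total: 5 + 1 = 6.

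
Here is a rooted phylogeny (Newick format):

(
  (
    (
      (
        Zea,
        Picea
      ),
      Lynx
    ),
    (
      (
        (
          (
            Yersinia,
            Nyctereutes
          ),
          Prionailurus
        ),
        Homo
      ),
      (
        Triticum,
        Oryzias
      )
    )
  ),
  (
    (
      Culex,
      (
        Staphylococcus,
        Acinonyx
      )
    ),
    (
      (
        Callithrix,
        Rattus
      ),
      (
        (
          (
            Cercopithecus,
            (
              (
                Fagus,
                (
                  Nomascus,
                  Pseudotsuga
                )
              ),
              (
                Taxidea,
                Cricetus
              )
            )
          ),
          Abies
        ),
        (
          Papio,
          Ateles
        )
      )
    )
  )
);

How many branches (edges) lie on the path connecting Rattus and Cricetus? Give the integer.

8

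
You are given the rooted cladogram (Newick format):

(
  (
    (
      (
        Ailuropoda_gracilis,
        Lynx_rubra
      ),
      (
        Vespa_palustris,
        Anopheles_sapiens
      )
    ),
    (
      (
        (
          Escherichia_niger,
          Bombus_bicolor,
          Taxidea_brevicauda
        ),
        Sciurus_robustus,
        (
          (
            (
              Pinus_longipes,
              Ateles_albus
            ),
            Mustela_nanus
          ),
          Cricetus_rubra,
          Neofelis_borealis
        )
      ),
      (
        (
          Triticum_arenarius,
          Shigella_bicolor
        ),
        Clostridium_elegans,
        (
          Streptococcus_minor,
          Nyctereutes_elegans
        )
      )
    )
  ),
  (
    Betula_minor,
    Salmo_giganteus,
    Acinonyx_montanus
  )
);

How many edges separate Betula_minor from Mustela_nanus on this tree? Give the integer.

The MRCA of Betula_minor and Mustela_nanus is the root of the tree.
From Betula_minor up to that node: 2 branches. From Mustela_nanus up to the same node: 6 branches. Total: 2 + 6 = 8.

8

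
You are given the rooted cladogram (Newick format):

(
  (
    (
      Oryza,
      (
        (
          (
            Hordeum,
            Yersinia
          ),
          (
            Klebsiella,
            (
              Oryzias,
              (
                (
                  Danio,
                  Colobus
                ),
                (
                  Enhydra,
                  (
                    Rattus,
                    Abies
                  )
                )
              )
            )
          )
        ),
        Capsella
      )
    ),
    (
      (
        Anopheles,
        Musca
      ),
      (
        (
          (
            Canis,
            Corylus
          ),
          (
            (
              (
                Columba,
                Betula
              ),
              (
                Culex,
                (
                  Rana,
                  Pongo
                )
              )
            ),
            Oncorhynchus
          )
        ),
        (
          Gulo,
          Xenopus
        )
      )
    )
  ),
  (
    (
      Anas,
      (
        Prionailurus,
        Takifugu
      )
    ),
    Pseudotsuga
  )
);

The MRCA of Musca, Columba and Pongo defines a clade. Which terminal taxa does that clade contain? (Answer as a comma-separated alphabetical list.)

Tracing Musca: it sits inside (Anopheles,Musca).
Tracing Columba: it sits inside (Columba,Betula).
Tracing Pongo: it sits inside (Rana,Pongo).
The smallest clade enclosing all 3 is ((Anopheles,Musca),(((Canis,Corylus),(((Columba,Betula),(Culex,(Rana,Pongo))),Oncorhynchus)),(Gulo,Xenopus))); the answer is its 12 terminal taxa in alphabetical order.

Anopheles, Betula, Canis, Columba, Corylus, Culex, Gulo, Musca, Oncorhynchus, Pongo, Rana, Xenopus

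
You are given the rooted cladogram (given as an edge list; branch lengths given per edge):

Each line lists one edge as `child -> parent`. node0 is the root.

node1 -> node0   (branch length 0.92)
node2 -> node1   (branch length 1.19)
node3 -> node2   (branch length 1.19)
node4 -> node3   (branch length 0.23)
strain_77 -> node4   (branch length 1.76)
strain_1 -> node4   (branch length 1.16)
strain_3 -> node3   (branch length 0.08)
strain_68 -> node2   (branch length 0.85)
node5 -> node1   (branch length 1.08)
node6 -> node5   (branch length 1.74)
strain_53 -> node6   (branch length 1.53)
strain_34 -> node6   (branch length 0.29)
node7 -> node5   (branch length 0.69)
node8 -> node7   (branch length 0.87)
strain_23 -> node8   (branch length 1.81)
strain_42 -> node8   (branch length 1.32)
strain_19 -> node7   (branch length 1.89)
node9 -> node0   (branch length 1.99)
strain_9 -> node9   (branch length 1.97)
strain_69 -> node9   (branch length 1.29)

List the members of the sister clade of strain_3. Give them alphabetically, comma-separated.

strain_3 attaches to the tree at the node subtending ((strain_77,strain_1),strain_3).
The other lineage descending from that same node — the sister group — is (strain_77,strain_1); its 2 tips in alphabetical order are the answer.

strain_1, strain_77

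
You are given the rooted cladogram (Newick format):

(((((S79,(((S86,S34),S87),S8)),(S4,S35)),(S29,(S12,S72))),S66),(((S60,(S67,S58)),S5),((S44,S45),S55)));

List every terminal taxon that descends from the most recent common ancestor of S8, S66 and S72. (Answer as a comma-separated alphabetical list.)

S12, S29, S34, S35, S4, S66, S72, S79, S8, S86, S87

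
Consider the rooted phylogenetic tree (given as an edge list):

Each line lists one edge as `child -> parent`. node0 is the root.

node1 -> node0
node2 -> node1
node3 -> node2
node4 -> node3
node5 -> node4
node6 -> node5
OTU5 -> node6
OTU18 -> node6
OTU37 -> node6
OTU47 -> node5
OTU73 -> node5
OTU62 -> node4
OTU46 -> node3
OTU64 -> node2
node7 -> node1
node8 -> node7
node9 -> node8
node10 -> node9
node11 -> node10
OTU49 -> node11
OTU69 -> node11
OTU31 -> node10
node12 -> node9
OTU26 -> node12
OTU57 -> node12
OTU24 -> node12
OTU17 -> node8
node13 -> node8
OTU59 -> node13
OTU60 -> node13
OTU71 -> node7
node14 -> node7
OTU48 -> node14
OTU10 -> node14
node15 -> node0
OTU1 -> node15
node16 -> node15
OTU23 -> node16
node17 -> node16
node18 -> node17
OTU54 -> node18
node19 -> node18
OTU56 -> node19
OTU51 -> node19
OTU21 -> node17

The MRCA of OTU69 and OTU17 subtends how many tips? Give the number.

9

The MRCA of OTU69 and OTU17 is the node subtending ((((OTU49,OTU69),OTU31),(OTU26,OTU57,OTU24)),OTU17,(OTU59,OTU60)).
That clade contains 9 terminal taxa: OTU17, OTU24, OTU26, OTU31, OTU49, OTU57, OTU59, OTU60, OTU69.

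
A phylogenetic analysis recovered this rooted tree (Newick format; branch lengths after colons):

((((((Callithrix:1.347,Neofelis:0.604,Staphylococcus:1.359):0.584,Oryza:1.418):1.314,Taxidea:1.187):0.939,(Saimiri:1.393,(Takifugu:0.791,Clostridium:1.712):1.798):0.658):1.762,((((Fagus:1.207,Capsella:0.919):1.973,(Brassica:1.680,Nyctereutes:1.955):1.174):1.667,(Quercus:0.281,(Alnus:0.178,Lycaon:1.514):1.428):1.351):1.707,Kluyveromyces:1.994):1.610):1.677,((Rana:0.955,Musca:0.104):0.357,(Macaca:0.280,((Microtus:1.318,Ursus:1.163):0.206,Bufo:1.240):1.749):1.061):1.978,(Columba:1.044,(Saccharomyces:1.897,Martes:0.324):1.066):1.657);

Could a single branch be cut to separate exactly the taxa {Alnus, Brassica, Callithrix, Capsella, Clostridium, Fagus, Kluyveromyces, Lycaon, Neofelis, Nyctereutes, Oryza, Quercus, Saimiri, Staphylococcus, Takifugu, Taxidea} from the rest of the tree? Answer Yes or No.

The most recent common ancestor of these taxa subtends (((((Callithrix,Neofelis,Staphylococcus),Oryza),Taxidea),(Saimiri,(Takifugu,Clostridium))),((((Fagus,Capsella),(Brassica,Nyctereutes)),(Quercus,(Alnus,Lycaon))),Kluyveromyces)).
That clade has exactly 16 tips — every listed taxon and nothing else — so the group is monophyletic.

Yes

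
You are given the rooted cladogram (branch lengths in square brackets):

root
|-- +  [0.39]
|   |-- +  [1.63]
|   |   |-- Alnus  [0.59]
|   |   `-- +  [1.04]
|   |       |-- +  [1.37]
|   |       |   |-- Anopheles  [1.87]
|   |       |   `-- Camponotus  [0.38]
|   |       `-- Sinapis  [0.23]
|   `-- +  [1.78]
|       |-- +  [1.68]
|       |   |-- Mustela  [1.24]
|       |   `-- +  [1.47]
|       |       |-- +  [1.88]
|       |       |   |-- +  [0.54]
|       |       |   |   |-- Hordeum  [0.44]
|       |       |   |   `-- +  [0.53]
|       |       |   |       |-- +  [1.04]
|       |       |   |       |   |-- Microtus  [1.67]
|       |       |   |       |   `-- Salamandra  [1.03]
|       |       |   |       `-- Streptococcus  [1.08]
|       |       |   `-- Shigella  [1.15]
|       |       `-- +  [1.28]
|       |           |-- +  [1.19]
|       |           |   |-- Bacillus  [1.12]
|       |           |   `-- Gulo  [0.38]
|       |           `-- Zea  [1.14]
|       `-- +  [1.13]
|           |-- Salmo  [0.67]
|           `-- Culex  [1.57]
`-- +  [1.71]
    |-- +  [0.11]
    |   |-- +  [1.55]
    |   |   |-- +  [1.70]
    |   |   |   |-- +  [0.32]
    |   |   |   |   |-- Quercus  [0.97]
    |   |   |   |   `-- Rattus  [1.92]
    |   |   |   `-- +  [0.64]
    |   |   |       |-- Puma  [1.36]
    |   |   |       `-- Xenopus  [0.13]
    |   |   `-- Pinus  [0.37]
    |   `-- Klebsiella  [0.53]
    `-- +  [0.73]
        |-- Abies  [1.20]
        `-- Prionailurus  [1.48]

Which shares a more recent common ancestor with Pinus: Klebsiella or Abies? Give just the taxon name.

Klebsiella

The MRCA of Pinus and Klebsiella subtends ((((Quercus,Rattus),(Puma,Xenopus)),Pinus),Klebsiella) (6 taxa).
The MRCA of Pinus and Abies subtends (((((Quercus,Rattus),(Puma,Xenopus)),Pinus),Klebsiella),(Abies,Prionailurus)) (8 taxa).
The first is nested inside the second, so Pinus shares a more recent common ancestor with Klebsiella.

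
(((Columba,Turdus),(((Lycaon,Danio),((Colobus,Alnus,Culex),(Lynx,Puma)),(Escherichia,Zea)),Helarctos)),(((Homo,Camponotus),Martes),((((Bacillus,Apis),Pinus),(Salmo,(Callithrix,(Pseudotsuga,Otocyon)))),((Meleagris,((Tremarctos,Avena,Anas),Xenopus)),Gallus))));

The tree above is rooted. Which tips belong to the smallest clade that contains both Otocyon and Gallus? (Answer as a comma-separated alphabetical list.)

Anas, Apis, Avena, Bacillus, Callithrix, Gallus, Meleagris, Otocyon, Pinus, Pseudotsuga, Salmo, Tremarctos, Xenopus

Tracing Otocyon: it sits inside (Pseudotsuga,Otocyon).
Tracing Gallus: it sits inside ((Meleagris,((Tremarctos,Avena,Anas),Xenopus)),Gallus).
The smallest clade enclosing both is ((((Bacillus,Apis),Pinus),(Salmo,(Callithrix,(Pseudotsuga,Otocyon)))),((Meleagris,((Tremarctos,Avena,Anas),Xenopus)),Gallus)); the answer is its 13 terminal taxa in alphabetical order.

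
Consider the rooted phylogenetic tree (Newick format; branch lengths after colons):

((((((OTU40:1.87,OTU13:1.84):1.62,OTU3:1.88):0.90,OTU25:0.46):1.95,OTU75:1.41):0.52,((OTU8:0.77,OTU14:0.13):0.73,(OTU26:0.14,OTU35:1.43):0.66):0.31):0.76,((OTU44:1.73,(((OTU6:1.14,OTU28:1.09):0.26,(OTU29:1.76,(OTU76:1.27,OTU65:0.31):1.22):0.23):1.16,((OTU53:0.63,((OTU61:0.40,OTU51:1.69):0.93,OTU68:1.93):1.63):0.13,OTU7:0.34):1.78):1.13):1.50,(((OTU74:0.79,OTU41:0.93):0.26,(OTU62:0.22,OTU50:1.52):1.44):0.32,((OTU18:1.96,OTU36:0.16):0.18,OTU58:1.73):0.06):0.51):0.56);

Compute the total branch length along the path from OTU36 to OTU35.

The path runs OTU36 → … → MRCA → … → OTU35; the MRCA is the root of the tree.
Branch lengths along that path: 0.16 + 0.18 + 0.06 + 0.51 + 0.56 + 0.76 + 0.31 + 0.66 + 1.43 = 4.63.

4.63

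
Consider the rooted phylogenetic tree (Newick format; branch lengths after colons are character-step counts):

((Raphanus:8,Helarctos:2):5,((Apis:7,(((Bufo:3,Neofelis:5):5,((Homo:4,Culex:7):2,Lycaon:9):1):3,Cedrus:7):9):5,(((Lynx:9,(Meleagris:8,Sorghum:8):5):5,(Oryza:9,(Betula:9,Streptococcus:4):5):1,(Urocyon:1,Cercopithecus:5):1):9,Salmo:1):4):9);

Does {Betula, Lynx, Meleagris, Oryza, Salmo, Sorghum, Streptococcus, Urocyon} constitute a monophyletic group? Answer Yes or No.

No

The MRCA of the listed taxa subtends (((Lynx,(Meleagris,Sorghum)),(Oryza,(Betula,Streptococcus)),(Urocyon,Cercopithecus)),Salmo).
That clade also contains Cercopithecus, which is not in the proposed group, so the group is not monophyletic.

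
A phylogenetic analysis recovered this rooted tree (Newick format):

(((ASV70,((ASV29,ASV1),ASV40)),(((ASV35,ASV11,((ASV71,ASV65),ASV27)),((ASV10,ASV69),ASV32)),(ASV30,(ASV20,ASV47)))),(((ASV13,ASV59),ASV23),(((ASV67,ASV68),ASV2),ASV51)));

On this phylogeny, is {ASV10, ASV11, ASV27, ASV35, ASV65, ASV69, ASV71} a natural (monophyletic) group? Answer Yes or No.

The MRCA of the listed taxa subtends ((ASV35,ASV11,((ASV71,ASV65),ASV27)),((ASV10,ASV69),ASV32)).
That clade also contains ASV32, which is not in the proposed group, so the group is not monophyletic.

No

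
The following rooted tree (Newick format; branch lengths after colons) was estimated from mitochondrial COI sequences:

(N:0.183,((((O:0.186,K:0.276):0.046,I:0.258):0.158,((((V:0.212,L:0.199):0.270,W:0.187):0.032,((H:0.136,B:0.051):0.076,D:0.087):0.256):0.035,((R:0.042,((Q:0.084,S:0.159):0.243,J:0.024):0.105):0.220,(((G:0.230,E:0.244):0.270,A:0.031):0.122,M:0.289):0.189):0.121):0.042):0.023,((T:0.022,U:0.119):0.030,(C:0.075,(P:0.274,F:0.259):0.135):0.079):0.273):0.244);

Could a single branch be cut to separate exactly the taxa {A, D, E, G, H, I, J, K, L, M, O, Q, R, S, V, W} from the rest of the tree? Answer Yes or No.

No

The MRCA of the listed taxa subtends (((O,K),I),((((V,L),W),((H,B),D)),((R,((Q,S),J)),(((G,E),A),M)))).
That clade also contains B, which is not in the proposed group, so the group is not monophyletic.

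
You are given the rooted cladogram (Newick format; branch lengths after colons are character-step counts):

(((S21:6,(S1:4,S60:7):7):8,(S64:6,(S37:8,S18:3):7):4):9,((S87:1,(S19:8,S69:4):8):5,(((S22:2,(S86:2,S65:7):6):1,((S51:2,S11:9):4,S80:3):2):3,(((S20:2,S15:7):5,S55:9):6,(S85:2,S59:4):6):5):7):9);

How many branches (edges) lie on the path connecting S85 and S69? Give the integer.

7

The MRCA of S85 and S69 is the node subtending ((S87,(S19,S69)),(((S22,(S86,S65)),((S51,S11),S80)),(((S20,S15),S55),(S85,S59)))).
From S85 up to that node: 4 branches. From S69 up to the same node: 3 branches. Total: 4 + 3 = 7.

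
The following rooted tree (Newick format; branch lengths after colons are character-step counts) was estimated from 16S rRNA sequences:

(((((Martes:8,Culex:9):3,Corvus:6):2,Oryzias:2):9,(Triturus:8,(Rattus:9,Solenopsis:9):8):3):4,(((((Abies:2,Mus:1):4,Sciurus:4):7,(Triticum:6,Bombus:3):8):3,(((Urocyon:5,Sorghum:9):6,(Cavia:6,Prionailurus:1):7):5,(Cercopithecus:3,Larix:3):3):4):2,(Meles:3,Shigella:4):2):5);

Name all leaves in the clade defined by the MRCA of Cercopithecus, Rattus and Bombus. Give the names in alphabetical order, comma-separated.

Abies, Bombus, Cavia, Cercopithecus, Corvus, Culex, Larix, Martes, Meles, Mus, Oryzias, Prionailurus, Rattus, Sciurus, Shigella, Solenopsis, Sorghum, Triticum, Triturus, Urocyon

Tracing Cercopithecus: it sits inside (Cercopithecus,Larix).
Tracing Rattus: it sits inside (Rattus,Solenopsis).
Tracing Bombus: it sits inside (Triticum,Bombus).
The smallest clade enclosing all 3 is the whole tree (their MRCA is the root), so the answer is all 20 tips in alphabetical order.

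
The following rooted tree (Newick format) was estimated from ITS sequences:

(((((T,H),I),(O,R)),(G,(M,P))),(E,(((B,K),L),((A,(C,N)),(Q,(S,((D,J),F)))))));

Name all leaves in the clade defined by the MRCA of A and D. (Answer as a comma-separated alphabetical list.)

A, C, D, F, J, N, Q, S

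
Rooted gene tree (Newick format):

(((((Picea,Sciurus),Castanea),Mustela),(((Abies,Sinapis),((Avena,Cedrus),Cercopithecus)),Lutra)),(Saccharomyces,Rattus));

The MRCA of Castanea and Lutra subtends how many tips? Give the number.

The MRCA of Castanea and Lutra is the node subtending ((((Picea,Sciurus),Castanea),Mustela),(((Abies,Sinapis),((Avena,Cedrus),Cercopithecus)),Lutra)).
That clade contains 10 terminal taxa: Abies, Avena, Castanea, Cedrus, Cercopithecus, Lutra, Mustela, Picea, Sciurus, Sinapis.

10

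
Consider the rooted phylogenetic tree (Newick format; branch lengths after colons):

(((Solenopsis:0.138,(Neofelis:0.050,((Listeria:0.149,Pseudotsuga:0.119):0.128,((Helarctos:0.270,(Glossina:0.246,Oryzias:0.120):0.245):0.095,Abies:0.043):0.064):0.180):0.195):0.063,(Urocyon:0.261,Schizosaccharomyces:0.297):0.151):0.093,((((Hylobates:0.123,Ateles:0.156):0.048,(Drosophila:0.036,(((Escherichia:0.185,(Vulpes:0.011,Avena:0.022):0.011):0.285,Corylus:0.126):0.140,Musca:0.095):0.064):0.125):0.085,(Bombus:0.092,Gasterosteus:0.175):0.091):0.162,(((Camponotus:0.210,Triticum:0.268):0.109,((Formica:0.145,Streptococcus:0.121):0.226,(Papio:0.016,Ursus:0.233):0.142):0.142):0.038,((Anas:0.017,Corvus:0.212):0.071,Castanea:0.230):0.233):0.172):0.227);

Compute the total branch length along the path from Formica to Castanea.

The path runs Formica → … → MRCA → … → Castanea; the MRCA is the node subtending (((Camponotus,Triticum),((Formica,Streptococcus),(Papio,Ursus))),((Anas,Corvus),Castanea)).
Branch lengths along that path: 0.145 + 0.226 + 0.142 + 0.038 + 0.233 + 0.230 = 1.014.

1.014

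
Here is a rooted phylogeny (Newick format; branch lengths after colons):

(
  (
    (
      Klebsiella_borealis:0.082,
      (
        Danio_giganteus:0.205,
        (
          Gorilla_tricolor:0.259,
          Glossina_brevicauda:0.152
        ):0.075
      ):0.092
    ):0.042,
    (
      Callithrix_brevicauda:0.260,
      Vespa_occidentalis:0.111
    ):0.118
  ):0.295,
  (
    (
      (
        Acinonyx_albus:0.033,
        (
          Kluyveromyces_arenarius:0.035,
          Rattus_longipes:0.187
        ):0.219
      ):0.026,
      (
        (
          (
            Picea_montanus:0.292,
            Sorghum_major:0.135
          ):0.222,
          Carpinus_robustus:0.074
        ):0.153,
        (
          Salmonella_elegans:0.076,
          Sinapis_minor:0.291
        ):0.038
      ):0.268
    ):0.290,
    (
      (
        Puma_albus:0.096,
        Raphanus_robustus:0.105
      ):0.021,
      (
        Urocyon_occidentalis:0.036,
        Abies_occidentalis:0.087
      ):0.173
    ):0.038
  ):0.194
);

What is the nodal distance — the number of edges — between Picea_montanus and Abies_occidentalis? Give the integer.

The MRCA of Picea_montanus and Abies_occidentalis is the node subtending (((Acinonyx_albus,(Kluyveromyces_arenarius,Rattus_longipes)),(((Picea_montanus,Sorghum_major),Carpinus_robustus),(Salmonella_elegans,Sinapis_minor))),((Puma_albus,Raphanus_robustus),(Urocyon_occidentalis,Abies_occidentalis))).
From Picea_montanus up to that node: 5 branches. From Abies_occidentalis up to the same node: 3 branches. Total: 5 + 3 = 8.

8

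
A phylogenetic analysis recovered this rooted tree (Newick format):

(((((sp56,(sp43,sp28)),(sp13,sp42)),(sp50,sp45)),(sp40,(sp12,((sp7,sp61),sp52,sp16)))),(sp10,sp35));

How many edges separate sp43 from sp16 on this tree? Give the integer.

9

The MRCA of sp43 and sp16 is the node subtending ((((sp56,(sp43,sp28)),(sp13,sp42)),(sp50,sp45)),(sp40,(sp12,((sp7,sp61),sp52,sp16)))).
From sp43 up to that node: 5 branches. From sp16 up to the same node: 4 branches. Total: 5 + 4 = 9.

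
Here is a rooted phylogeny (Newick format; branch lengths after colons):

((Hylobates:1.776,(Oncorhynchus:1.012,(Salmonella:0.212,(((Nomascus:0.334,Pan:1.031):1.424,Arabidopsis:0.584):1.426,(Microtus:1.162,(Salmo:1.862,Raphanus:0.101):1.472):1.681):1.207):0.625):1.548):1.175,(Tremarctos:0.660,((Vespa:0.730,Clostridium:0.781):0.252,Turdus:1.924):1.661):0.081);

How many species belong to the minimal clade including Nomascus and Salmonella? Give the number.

7

The MRCA of Nomascus and Salmonella is the node subtending (Salmonella,(((Nomascus,Pan),Arabidopsis),(Microtus,(Salmo,Raphanus)))).
That clade contains 7 terminal taxa: Arabidopsis, Microtus, Nomascus, Pan, Raphanus, Salmo, Salmonella.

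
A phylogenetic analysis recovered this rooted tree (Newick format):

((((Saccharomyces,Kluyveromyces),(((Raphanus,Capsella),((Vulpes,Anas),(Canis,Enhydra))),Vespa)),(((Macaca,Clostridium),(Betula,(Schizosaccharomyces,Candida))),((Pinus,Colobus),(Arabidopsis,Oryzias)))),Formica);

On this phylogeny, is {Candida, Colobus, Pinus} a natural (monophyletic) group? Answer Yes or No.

No

The MRCA of the listed taxa subtends (((Macaca,Clostridium),(Betula,(Schizosaccharomyces,Candida))),((Pinus,Colobus),(Arabidopsis,Oryzias))).
That clade also contains Arabidopsis, Betula, Clostridium, Macaca, Oryzias, Schizosaccharomyces, which are not in the proposed group, so the group is not monophyletic.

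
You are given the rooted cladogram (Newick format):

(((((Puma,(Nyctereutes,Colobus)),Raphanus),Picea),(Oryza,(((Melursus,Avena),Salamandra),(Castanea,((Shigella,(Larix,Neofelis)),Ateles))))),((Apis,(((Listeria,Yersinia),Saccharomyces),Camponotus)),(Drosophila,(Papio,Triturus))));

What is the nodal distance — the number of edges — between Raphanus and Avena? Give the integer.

The MRCA of Raphanus and Avena is the node subtending ((((Puma,(Nyctereutes,Colobus)),Raphanus),Picea),(Oryza,(((Melursus,Avena),Salamandra),(Castanea,((Shigella,(Larix,Neofelis)),Ateles))))).
From Raphanus up to that node: 3 branches. From Avena up to the same node: 5 branches. Total: 3 + 5 = 8.

8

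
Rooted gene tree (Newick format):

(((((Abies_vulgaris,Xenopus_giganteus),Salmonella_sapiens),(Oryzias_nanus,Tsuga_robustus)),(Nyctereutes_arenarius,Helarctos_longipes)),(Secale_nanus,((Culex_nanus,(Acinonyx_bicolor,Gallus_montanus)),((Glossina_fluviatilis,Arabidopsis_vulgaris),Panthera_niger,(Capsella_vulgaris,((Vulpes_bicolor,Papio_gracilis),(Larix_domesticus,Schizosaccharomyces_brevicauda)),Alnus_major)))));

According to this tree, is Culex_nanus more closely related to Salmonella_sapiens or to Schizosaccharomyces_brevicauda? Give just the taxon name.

The MRCA of Culex_nanus and Schizosaccharomyces_brevicauda subtends ((Culex_nanus,(Acinonyx_bicolor,Gallus_montanus)),((Glossina_fluviatilis,Arabidopsis_vulgaris),Panthera_niger,(Capsella_vulgaris,((Vulpes_bicolor,Papio_gracilis),(Larix_domesticus,Schizosaccharomyces_brevicauda)),Alnus_major))) (12 taxa).
The MRCA of Culex_nanus and Salmonella_sapiens is the root, subtending the entire tree (20 taxa).
The first is nested inside the second, so Culex_nanus shares a more recent common ancestor with Schizosaccharomyces_brevicauda.

Schizosaccharomyces_brevicauda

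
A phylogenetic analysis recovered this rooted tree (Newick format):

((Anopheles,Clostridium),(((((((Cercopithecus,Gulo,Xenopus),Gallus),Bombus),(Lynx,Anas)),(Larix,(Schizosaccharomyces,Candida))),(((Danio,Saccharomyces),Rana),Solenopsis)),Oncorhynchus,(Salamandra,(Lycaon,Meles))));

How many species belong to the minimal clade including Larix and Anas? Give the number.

10

The MRCA of Larix and Anas is the node subtending (((((Cercopithecus,Gulo,Xenopus),Gallus),Bombus),(Lynx,Anas)),(Larix,(Schizosaccharomyces,Candida))).
That clade contains 10 terminal taxa: Anas, Bombus, Candida, Cercopithecus, Gallus, Gulo, Larix, Lynx, Schizosaccharomyces, Xenopus.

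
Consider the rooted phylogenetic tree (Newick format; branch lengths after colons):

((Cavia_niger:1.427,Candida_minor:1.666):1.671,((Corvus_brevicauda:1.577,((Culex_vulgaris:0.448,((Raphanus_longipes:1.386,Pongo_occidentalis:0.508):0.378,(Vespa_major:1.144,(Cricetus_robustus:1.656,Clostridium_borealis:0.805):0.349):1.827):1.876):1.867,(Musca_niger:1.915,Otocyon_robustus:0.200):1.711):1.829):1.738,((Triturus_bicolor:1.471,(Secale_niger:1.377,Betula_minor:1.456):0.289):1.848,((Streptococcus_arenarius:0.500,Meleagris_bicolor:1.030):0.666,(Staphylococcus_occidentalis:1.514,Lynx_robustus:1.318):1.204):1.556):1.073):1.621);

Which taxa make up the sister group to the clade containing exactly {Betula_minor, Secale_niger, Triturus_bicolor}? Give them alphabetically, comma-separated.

The clade containing exactly {Betula_minor, Secale_niger, Triturus_bicolor} attaches to the tree at the node subtending ((Triturus_bicolor,(Secale_niger,Betula_minor)),((Streptococcus_arenarius,Meleagris_bicolor),(Staphylococcus_occidentalis,Lynx_robustus))).
The other lineage descending from that same node — the sister group — is ((Streptococcus_arenarius,Meleagris_bicolor),(Staphylococcus_occidentalis,Lynx_robustus)); its 4 tips in alphabetical order are the answer.

Lynx_robustus, Meleagris_bicolor, Staphylococcus_occidentalis, Streptococcus_arenarius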